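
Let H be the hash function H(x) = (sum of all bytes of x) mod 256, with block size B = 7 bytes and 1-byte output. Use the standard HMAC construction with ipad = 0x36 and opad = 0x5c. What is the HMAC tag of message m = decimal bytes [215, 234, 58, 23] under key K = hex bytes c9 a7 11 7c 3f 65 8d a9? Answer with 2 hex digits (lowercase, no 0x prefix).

ea

Key hex bytes c9 a7 11 7c 3f 65 8d a9 is 8 bytes > B = 7, so hash it first: H(key) = d7, then zero-pad to 7 bytes: K' = d7 00 00 00 00 00 00.
K' ⊕ ipad = e1 36 36 36 36 36 36.  K' ⊕ opad = 8b 5c 5c 5c 5c 5c 5c.
Inner input = (K'⊕ipad) ∥ m = e1 36 36 36 36 36 36 ∥ d7 ea 3a 17.
Inner hash: sum = 225+54+54+54+54+54+54+215+234+58+23 = 1079; mod 256 = 55 → 37.
Outer input = (K'⊕opad) ∥ inner = 8b 5c 5c 5c 5c 5c 5c ∥ 37.
Outer hash (tag): sum = 139+92+92+92+92+92+92+55 = 746; mod 256 = 234 → ea.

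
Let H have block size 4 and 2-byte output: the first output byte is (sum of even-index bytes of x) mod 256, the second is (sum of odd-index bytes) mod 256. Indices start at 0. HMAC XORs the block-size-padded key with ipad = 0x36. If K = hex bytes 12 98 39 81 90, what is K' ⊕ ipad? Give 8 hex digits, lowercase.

ed2f3636

Key hex bytes 12 98 39 81 90 is 5 bytes > B = 4, so hash it first: H(key) = db 19, then zero-pad to 4 bytes: K' = db 19 00 00.
XOR each byte with 0x36: db⊕36=ed, 19⊕36=2f, 00⊕36=36, 00⊕36=36.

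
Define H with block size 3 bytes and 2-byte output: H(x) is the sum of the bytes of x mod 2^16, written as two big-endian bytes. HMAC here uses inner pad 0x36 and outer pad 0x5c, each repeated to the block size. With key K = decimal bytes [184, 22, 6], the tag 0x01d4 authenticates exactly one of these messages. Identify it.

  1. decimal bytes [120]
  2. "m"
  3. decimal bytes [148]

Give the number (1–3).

Key decimal bytes [184, 22, 6] = b8 16 06 is exactly B = 3 bytes: K' = b8 16 06.
K' ⊕ ipad = 8e 20 30; K' ⊕ opad = e4 4a 5a.
m1: inner = H(8e 20 30 78) = 01 56; tag = H(e4 4a 5a 01 56) = 01df
m2: inner = H(8e 20 30 6d) = 01 4b; tag = H(e4 4a 5a 01 4b) = 01d4 ← matches
m3: inner = H(8e 20 30 94) = 01 72; tag = H(e4 4a 5a 01 72) = 01fb

2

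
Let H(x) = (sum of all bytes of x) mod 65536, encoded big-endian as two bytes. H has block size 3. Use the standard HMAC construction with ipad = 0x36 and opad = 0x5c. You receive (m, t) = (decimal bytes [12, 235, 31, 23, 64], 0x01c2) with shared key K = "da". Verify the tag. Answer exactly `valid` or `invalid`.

invalid

Key "da" = 64 61 is 2 bytes ≤ B = 3; zero-pad to 3 bytes: K' = 64 61 00.
K' ⊕ ipad = 52 57 36; K' ⊕ opad = 38 3d 5c.
Inner hash: sum = 82+87+54+12+235+31+23+64 = 588 → 02 4c.
Outer hash (recomputed tag): sum = 56+61+92+2+76 = 287 → 01 1f.
Recomputed tag = 011f; claimed = 01c2 → mismatch.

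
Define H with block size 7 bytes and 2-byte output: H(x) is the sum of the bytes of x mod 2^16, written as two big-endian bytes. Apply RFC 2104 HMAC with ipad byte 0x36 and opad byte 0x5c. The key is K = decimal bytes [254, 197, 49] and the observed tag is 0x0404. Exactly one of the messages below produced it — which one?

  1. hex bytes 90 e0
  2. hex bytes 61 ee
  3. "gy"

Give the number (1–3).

Key decimal bytes [254, 197, 49] = fe c5 31 is 3 bytes ≤ B = 7; zero-pad to 7 bytes: K' = fe c5 31 00 00 00 00.
K' ⊕ ipad = c8 f3 07 36 36 36 36; K' ⊕ opad = a2 99 6d 5c 5c 5c 5c.
m1: inner = H(c8 f3 07 36 36 36 36 90 e0) = 04 0a; tag = H(a2 99 6d 5c 5c 5c 5c 04 0a) = 0326
m2: inner = H(c8 f3 07 36 36 36 36 61 ee) = 03 e9; tag = H(a2 99 6d 5c 5c 5c 5c 03 e9) = 0404 ← matches
m3: inner = H(c8 f3 07 36 36 36 36 67 79) = 03 7a; tag = H(a2 99 6d 5c 5c 5c 5c 03 7a) = 0395

2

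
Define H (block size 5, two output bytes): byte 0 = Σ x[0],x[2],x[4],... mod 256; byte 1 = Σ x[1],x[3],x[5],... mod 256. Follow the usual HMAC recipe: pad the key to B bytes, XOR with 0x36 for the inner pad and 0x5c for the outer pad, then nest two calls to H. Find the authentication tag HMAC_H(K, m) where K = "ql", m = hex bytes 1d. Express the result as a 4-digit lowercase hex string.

Key "ql" = 71 6c is 2 bytes ≤ B = 5; zero-pad to 5 bytes: K' = 71 6c 00 00 00.
K' ⊕ ipad = 47 5a 36 36 36.  K' ⊕ opad = 2d 30 5c 5c 5c.
Inner input = (K'⊕ipad) ∥ m = 47 5a 36 36 36 ∥ 1d.
Inner hash: even-index sum = 179 mod 256 = 179; odd-index sum = 173 mod 256 = 173 → b3 ad.
Outer input = (K'⊕opad) ∥ inner = 2d 30 5c 5c 5c ∥ b3 ad.
Outer hash (tag): even-index sum = 402 mod 256 = 146; odd-index sum = 319 mod 256 = 63 → 92 3f.

923f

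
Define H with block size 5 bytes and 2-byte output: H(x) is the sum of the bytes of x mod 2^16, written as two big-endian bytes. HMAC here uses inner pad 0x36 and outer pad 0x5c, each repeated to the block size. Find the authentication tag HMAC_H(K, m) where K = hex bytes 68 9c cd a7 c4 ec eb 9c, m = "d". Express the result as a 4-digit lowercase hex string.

0333

Key hex bytes 68 9c cd a7 c4 ec eb 9c is 8 bytes > B = 5, so hash it first: H(key) = 05 af, then zero-pad to 5 bytes: K' = 05 af 00 00 00.
K' ⊕ ipad = 33 99 36 36 36.  K' ⊕ opad = 59 f3 5c 5c 5c.
Inner input = (K'⊕ipad) ∥ m = 33 99 36 36 36 ∥ 64.
Inner hash: sum = 51+153+54+54+54+100 = 466 → 01 d2.
Outer input = (K'⊕opad) ∥ inner = 59 f3 5c 5c 5c ∥ 01 d2.
Outer hash (tag): sum = 89+243+92+92+92+1+210 = 819 → 03 33.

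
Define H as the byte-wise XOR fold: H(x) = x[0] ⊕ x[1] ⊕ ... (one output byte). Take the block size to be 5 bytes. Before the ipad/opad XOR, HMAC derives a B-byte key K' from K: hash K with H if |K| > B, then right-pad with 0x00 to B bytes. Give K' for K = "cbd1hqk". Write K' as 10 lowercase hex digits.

|K| = 7 > B = 5, so first hash the key.
H(K): XOR 63⊕62⊕64⊕31⊕68⊕71⊕6b = 26.
Zero-pad H(K) = 26 to 5 bytes: K' = 26 00 00 00 00.

2600000000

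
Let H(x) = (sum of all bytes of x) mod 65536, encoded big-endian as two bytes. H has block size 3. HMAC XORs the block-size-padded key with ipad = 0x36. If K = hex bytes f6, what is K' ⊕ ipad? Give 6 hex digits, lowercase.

Key hex bytes f6 is 1 byte ≤ B = 3; zero-pad to 3 bytes: K' = f6 00 00.
XOR each byte with 0x36: f6⊕36=c0, 00⊕36=36, 00⊕36=36.

c03636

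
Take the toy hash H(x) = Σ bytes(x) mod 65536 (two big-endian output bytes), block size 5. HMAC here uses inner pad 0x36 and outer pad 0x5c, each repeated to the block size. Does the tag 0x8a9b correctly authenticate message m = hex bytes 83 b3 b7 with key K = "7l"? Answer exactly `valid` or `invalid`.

invalid

Key "7l" = 37 6c is 2 bytes ≤ B = 5; zero-pad to 5 bytes: K' = 37 6c 00 00 00.
K' ⊕ ipad = 01 5a 36 36 36; K' ⊕ opad = 6b 30 5c 5c 5c.
Inner hash: sum = 1+90+54+54+54+131+179+183 = 746 → 02 ea.
Outer hash (recomputed tag): sum = 107+48+92+92+92+2+234 = 667 → 02 9b.
Recomputed tag = 029b; claimed = 8a9b → mismatch.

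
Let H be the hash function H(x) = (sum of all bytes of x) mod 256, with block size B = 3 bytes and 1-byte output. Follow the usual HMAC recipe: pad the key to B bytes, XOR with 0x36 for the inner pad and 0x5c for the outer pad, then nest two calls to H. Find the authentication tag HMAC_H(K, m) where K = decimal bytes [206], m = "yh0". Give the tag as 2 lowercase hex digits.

Key decimal bytes [206] = ce is 1 byte ≤ B = 3; zero-pad to 3 bytes: K' = ce 00 00.
K' ⊕ ipad = f8 36 36.  K' ⊕ opad = 92 5c 5c.
Inner input = (K'⊕ipad) ∥ m = f8 36 36 ∥ 79 68 30.
Inner hash: sum = 248+54+54+121+104+48 = 629; mod 256 = 117 → 75.
Outer input = (K'⊕opad) ∥ inner = 92 5c 5c ∥ 75.
Outer hash (tag): sum = 146+92+92+117 = 447; mod 256 = 191 → bf.

bf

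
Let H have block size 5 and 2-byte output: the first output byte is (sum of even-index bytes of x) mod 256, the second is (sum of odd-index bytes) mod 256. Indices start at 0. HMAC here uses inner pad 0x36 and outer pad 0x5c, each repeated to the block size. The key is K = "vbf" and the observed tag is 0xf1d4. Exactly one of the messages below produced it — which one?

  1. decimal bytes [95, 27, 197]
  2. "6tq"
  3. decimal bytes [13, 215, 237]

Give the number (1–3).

2

Key "vbf" = 76 62 66 is 3 bytes ≤ B = 5; zero-pad to 5 bytes: K' = 76 62 66 00 00.
K' ⊕ ipad = 40 54 50 36 36; K' ⊕ opad = 2a 3e 3a 5c 5c.
m1: inner = H(40 54 50 36 36 5f 1b c5) = e1 ae; tag = H(2a 3e 3a 5c 5c e1 ae) = 6e7b
m2: inner = H(40 54 50 36 36 36 74 71) = 3a 31; tag = H(2a 3e 3a 5c 5c 3a 31) = f1d4 ← matches
m3: inner = H(40 54 50 36 36 0d d7 ed) = 9d 84; tag = H(2a 3e 3a 5c 5c 9d 84) = 4437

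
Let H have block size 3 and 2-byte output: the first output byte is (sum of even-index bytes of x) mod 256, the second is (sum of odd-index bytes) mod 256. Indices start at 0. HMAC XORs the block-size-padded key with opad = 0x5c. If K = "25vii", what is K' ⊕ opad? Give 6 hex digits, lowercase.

Key "25vii" = 32 35 76 69 69 is 5 bytes > B = 3, so hash it first: H(key) = 11 9e, then zero-pad to 3 bytes: K' = 11 9e 00.
XOR each byte with 0x5c: 11⊕5c=4d, 9e⊕5c=c2, 00⊕5c=5c.

4dc25c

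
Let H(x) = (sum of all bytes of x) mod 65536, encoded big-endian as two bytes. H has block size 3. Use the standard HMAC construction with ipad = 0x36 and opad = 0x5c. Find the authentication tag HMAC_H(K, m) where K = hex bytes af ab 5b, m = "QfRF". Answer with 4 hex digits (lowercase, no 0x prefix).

Key hex bytes af ab 5b is exactly B = 3 bytes: K' = af ab 5b.
K' ⊕ ipad = 99 9d 6d.  K' ⊕ opad = f3 f7 07.
Inner input = (K'⊕ipad) ∥ m = 99 9d 6d ∥ 51 66 52 46.
Inner hash: sum = 153+157+109+81+102+82+70 = 754 → 02 f2.
Outer input = (K'⊕opad) ∥ inner = f3 f7 07 ∥ 02 f2.
Outer hash (tag): sum = 243+247+7+2+242 = 741 → 02 e5.

02e5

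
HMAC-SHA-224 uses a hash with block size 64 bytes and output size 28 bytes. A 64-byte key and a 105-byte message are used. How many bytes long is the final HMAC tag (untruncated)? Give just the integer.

28

The tag is one SHA-224 digest: 28 bytes.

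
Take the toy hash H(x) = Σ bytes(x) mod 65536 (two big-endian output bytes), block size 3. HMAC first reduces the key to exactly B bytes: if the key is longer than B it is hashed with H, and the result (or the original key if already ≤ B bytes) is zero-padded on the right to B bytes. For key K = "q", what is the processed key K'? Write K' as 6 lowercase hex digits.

Key "q" = 71 is 1 byte ≤ B = 3; zero-pad to 3 bytes: K' = 71 00 00.

710000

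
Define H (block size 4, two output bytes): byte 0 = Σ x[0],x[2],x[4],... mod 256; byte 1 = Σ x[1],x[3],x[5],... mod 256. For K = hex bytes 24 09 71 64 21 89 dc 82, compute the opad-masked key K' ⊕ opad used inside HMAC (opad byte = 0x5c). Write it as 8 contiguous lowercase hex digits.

Key hex bytes 24 09 71 64 21 89 dc 82 is 8 bytes > B = 4, so hash it first: H(key) = 92 78, then zero-pad to 4 bytes: K' = 92 78 00 00.
XOR each byte with 0x5c: 92⊕5c=ce, 78⊕5c=24, 00⊕5c=5c, 00⊕5c=5c.

ce245c5c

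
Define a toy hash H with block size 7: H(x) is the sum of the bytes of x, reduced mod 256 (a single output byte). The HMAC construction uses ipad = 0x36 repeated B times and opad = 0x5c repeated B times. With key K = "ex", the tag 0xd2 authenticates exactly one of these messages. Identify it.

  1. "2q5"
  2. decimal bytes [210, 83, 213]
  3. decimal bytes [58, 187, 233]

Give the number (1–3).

Key "ex" = 65 78 is 2 bytes ≤ B = 7; zero-pad to 7 bytes: K' = 65 78 00 00 00 00 00.
K' ⊕ ipad = 53 4e 36 36 36 36 36; K' ⊕ opad = 39 24 5c 5c 5c 5c 5c.
m1: inner = H(53 4e 36 36 36 36 36 32 71 35) = 87; tag = H(39 24 5c 5c 5c 5c 5c 87) = b0
m2: inner = H(53 4e 36 36 36 36 36 d2 53 d5) = a9; tag = H(39 24 5c 5c 5c 5c 5c a9) = d2 ← matches
m3: inner = H(53 4e 36 36 36 36 36 3a bb e9) = 8d; tag = H(39 24 5c 5c 5c 5c 5c 8d) = b6

2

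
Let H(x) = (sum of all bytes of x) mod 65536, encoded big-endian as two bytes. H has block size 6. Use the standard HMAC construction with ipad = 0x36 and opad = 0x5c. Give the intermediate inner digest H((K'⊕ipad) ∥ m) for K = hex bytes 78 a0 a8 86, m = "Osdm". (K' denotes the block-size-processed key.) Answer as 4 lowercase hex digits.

Key hex bytes 78 a0 a8 86 is 4 bytes ≤ B = 6; zero-pad to 6 bytes: K' = 78 a0 a8 86 00 00.
K' ⊕ ipad = 4e 96 9e b0 36 36.
Inner input = 4e 96 9e b0 36 36 ∥ 4f 73 64 6d.
Inner hash: sum = 78+150+158+176+54+54+79+115+100+109 = 1073 → 04 31.

0431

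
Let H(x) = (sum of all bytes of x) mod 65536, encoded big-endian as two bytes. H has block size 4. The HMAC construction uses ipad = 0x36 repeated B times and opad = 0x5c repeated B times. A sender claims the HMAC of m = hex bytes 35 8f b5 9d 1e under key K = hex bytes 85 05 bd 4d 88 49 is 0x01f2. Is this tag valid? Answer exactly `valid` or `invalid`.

Key hex bytes 85 05 bd 4d 88 49 is 6 bytes > B = 4, so hash it first: H(key) = 02 65, then zero-pad to 4 bytes: K' = 02 65 00 00.
K' ⊕ ipad = 34 53 36 36; K' ⊕ opad = 5e 39 5c 5c.
Inner hash: sum = 52+83+54+54+53+143+181+157+30 = 807 → 03 27.
Outer hash (recomputed tag): sum = 94+57+92+92+3+39 = 377 → 01 79.
Recomputed tag = 0179; claimed = 01f2 → mismatch.

invalid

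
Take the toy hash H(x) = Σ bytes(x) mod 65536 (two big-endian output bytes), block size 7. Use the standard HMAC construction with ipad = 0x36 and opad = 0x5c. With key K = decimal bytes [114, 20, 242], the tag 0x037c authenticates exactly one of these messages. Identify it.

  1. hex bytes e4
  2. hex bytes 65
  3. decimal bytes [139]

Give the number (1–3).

1

Key decimal bytes [114, 20, 242] = 72 14 f2 is 3 bytes ≤ B = 7; zero-pad to 7 bytes: K' = 72 14 f2 00 00 00 00.
K' ⊕ ipad = 44 22 c4 36 36 36 36; K' ⊕ opad = 2e 48 ae 5c 5c 5c 5c.
m1: inner = H(44 22 c4 36 36 36 36 e4) = 02 e6; tag = H(2e 48 ae 5c 5c 5c 5c 02 e6) = 037c ← matches
m2: inner = H(44 22 c4 36 36 36 36 65) = 02 67; tag = H(2e 48 ae 5c 5c 5c 5c 02 67) = 02fd
m3: inner = H(44 22 c4 36 36 36 36 8b) = 02 8d; tag = H(2e 48 ae 5c 5c 5c 5c 02 8d) = 0323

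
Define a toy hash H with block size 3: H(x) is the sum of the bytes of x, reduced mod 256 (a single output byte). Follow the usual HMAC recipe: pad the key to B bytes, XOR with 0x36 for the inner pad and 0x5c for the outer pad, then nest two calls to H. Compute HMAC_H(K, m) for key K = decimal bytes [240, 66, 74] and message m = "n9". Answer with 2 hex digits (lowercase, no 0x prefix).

Key decimal bytes [240, 66, 74] = f0 42 4a is exactly B = 3 bytes: K' = f0 42 4a.
K' ⊕ ipad = c6 74 7c.  K' ⊕ opad = ac 1e 16.
Inner input = (K'⊕ipad) ∥ m = c6 74 7c ∥ 6e 39.
Inner hash: sum = 198+116+124+110+57 = 605; mod 256 = 93 → 5d.
Outer input = (K'⊕opad) ∥ inner = ac 1e 16 ∥ 5d.
Outer hash (tag): sum = 172+30+22+93 = 317; mod 256 = 61 → 3d.

3d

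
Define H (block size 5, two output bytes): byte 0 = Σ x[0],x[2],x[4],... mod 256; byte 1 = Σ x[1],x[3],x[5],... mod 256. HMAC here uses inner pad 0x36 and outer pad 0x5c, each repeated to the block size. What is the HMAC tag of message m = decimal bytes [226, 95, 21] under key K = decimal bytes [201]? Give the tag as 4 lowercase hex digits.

Key decimal bytes [201] = c9 is 1 byte ≤ B = 5; zero-pad to 5 bytes: K' = c9 00 00 00 00.
K' ⊕ ipad = ff 36 36 36 36.  K' ⊕ opad = 95 5c 5c 5c 5c.
Inner input = (K'⊕ipad) ∥ m = ff 36 36 36 36 ∥ e2 5f 15.
Inner hash: even-index sum = 458 mod 256 = 202; odd-index sum = 355 mod 256 = 99 → ca 63.
Outer input = (K'⊕opad) ∥ inner = 95 5c 5c 5c 5c ∥ ca 63.
Outer hash (tag): even-index sum = 432 mod 256 = 176; odd-index sum = 386 mod 256 = 130 → b0 82.

b082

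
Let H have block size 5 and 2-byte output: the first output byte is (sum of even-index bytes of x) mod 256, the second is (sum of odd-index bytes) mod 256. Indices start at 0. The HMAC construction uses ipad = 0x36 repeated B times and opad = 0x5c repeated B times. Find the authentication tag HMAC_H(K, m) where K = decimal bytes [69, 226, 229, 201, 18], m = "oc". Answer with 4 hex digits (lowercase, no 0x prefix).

Key decimal bytes [69, 226, 229, 201, 18] = 45 e2 e5 c9 12 is exactly B = 5 bytes: K' = 45 e2 e5 c9 12.
K' ⊕ ipad = 73 d4 d3 ff 24.  K' ⊕ opad = 19 be b9 95 4e.
Inner input = (K'⊕ipad) ∥ m = 73 d4 d3 ff 24 ∥ 6f 63.
Inner hash: even-index sum = 461 mod 256 = 205; odd-index sum = 578 mod 256 = 66 → cd 42.
Outer input = (K'⊕opad) ∥ inner = 19 be b9 95 4e ∥ cd 42.
Outer hash (tag): even-index sum = 354 mod 256 = 98; odd-index sum = 544 mod 256 = 32 → 62 20.

6220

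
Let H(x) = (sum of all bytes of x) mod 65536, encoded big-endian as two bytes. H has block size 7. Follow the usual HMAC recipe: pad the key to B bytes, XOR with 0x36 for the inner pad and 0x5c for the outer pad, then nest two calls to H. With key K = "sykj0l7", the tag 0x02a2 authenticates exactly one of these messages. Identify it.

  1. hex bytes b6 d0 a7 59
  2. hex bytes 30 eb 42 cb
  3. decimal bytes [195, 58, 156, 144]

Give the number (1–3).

3

Key "sykj0l7" = 73 79 6b 6a 30 6c 37 is exactly B = 7 bytes: K' = 73 79 6b 6a 30 6c 37.
K' ⊕ ipad = 45 4f 5d 5c 06 5a 01; K' ⊕ opad = 2f 25 37 36 6c 30 6b.
m1: inner = H(45 4f 5d 5c 06 5a 01 b6 d0 a7 59) = 04 34; tag = H(2f 25 37 36 6c 30 6b 04 34) = 0200
m2: inner = H(45 4f 5d 5c 06 5a 01 30 eb 42 cb) = 03 d6; tag = H(2f 25 37 36 6c 30 6b 03 d6) = 02a1
m3: inner = H(45 4f 5d 5c 06 5a 01 c3 3a 9c 90) = 03 d7; tag = H(2f 25 37 36 6c 30 6b 03 d7) = 02a2 ← matches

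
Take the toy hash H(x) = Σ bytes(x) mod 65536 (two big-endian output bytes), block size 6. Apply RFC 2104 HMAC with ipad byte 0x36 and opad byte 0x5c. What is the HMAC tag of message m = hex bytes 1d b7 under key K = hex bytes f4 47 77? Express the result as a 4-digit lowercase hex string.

02ee

Key hex bytes f4 47 77 is 3 bytes ≤ B = 6; zero-pad to 6 bytes: K' = f4 47 77 00 00 00.
K' ⊕ ipad = c2 71 41 36 36 36.  K' ⊕ opad = a8 1b 2b 5c 5c 5c.
Inner input = (K'⊕ipad) ∥ m = c2 71 41 36 36 36 ∥ 1d b7.
Inner hash: sum = 194+113+65+54+54+54+29+183 = 746 → 02 ea.
Outer input = (K'⊕opad) ∥ inner = a8 1b 2b 5c 5c 5c ∥ 02 ea.
Outer hash (tag): sum = 168+27+43+92+92+92+2+234 = 750 → 02 ee.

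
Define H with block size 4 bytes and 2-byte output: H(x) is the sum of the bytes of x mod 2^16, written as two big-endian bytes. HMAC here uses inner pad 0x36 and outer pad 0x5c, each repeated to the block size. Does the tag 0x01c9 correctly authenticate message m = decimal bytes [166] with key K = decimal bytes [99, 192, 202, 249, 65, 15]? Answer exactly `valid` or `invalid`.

Key decimal bytes [99, 192, 202, 249, 65, 15] = 63 c0 ca f9 41 0f is 6 bytes > B = 4, so hash it first: H(key) = 03 36, then zero-pad to 4 bytes: K' = 03 36 00 00.
K' ⊕ ipad = 35 00 36 36; K' ⊕ opad = 5f 6a 5c 5c.
Inner hash: sum = 53+0+54+54+166 = 327 → 01 47.
Outer hash (recomputed tag): sum = 95+106+92+92+1+71 = 457 → 01 c9.
Recomputed tag = 01c9; claimed = 01c9 → match.

valid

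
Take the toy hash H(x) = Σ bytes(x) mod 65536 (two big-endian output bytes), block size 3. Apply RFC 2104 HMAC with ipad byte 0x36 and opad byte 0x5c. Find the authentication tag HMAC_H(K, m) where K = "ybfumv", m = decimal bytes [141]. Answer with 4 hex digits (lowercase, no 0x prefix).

0226

Key "ybfumv" = 79 62 66 75 6d 76 is 6 bytes > B = 3, so hash it first: H(key) = 02 99, then zero-pad to 3 bytes: K' = 02 99 00.
K' ⊕ ipad = 34 af 36.  K' ⊕ opad = 5e c5 5c.
Inner input = (K'⊕ipad) ∥ m = 34 af 36 ∥ 8d.
Inner hash: sum = 52+175+54+141 = 422 → 01 a6.
Outer input = (K'⊕opad) ∥ inner = 5e c5 5c ∥ 01 a6.
Outer hash (tag): sum = 94+197+92+1+166 = 550 → 02 26.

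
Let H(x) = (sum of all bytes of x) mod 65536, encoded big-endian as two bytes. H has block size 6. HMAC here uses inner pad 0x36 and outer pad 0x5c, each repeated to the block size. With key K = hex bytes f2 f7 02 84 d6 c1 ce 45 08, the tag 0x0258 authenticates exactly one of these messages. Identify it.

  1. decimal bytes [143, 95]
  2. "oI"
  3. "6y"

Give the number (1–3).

Key hex bytes f2 f7 02 84 d6 c1 ce 45 08 is 9 bytes > B = 6, so hash it first: H(key) = 05 21, then zero-pad to 6 bytes: K' = 05 21 00 00 00 00.
K' ⊕ ipad = 33 17 36 36 36 36; K' ⊕ opad = 59 7d 5c 5c 5c 5c.
m1: inner = H(33 17 36 36 36 36 8f 5f) = 02 10; tag = H(59 7d 5c 5c 5c 5c 02 10) = 0258 ← matches
m2: inner = H(33 17 36 36 36 36 6f 49) = 01 da; tag = H(59 7d 5c 5c 5c 5c 01 da) = 0321
m3: inner = H(33 17 36 36 36 36 36 79) = 01 d1; tag = H(59 7d 5c 5c 5c 5c 01 d1) = 0318

1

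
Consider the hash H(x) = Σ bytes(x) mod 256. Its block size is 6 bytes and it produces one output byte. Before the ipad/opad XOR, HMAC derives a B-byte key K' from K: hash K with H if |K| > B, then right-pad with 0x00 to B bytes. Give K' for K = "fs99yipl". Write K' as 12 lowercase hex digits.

090000000000

|K| = 8 > B = 6, so first hash the key.
H(K): sum = 102+115+57+57+121+105+112+108 = 777; mod 256 = 9 → 09.
Zero-pad H(K) = 09 to 6 bytes: K' = 09 00 00 00 00 00.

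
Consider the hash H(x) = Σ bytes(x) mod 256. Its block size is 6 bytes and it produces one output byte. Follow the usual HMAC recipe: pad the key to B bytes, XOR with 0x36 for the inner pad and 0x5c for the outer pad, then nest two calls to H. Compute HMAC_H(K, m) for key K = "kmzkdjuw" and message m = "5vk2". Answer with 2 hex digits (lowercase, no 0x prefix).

8e

Key "kmzkdjuw" = 6b 6d 7a 6b 64 6a 75 77 is 8 bytes > B = 6, so hash it first: H(key) = 77, then zero-pad to 6 bytes: K' = 77 00 00 00 00 00.
K' ⊕ ipad = 41 36 36 36 36 36.  K' ⊕ opad = 2b 5c 5c 5c 5c 5c.
Inner input = (K'⊕ipad) ∥ m = 41 36 36 36 36 36 ∥ 35 76 6b 32.
Inner hash: sum = 65+54+54+54+54+54+53+118+107+50 = 663; mod 256 = 151 → 97.
Outer input = (K'⊕opad) ∥ inner = 2b 5c 5c 5c 5c 5c ∥ 97.
Outer hash (tag): sum = 43+92+92+92+92+92+151 = 654; mod 256 = 142 → 8e.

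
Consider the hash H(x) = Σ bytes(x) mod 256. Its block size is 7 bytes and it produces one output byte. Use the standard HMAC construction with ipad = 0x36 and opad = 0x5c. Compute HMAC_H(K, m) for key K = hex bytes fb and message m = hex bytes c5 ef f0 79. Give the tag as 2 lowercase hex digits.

Key hex bytes fb is 1 byte ≤ B = 7; zero-pad to 7 bytes: K' = fb 00 00 00 00 00 00.
K' ⊕ ipad = cd 36 36 36 36 36 36.  K' ⊕ opad = a7 5c 5c 5c 5c 5c 5c.
Inner input = (K'⊕ipad) ∥ m = cd 36 36 36 36 36 36 ∥ c5 ef f0 79.
Inner hash: sum = 205+54+54+54+54+54+54+197+239+240+121 = 1326; mod 256 = 46 → 2e.
Outer input = (K'⊕opad) ∥ inner = a7 5c 5c 5c 5c 5c 5c ∥ 2e.
Outer hash (tag): sum = 167+92+92+92+92+92+92+46 = 765; mod 256 = 253 → fd.

fd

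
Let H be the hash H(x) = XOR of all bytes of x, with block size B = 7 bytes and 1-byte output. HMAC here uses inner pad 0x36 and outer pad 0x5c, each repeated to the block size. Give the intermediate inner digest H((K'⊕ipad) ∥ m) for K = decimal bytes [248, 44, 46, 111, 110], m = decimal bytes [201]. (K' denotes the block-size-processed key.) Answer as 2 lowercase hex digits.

Key decimal bytes [248, 44, 46, 111, 110] = f8 2c 2e 6f 6e is 5 bytes ≤ B = 7; zero-pad to 7 bytes: K' = f8 2c 2e 6f 6e 00 00.
K' ⊕ ipad = ce 1a 18 59 58 36 36.
Inner input = ce 1a 18 59 58 36 36 ∥ c9.
Inner hash: XOR ce⊕1a⊕18⊕59⊕58⊕36⊕36⊕c9 = 04.

04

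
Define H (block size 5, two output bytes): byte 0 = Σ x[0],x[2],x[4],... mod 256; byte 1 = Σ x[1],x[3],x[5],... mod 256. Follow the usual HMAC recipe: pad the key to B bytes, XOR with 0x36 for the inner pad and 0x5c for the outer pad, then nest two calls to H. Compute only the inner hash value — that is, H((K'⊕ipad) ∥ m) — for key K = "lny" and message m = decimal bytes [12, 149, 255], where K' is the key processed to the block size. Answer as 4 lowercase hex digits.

Key "lny" = 6c 6e 79 is 3 bytes ≤ B = 5; zero-pad to 5 bytes: K' = 6c 6e 79 00 00.
K' ⊕ ipad = 5a 58 4f 36 36.
Inner input = 5a 58 4f 36 36 ∥ 0c 95 ff.
Inner hash: even-index sum = 372 mod 256 = 116; odd-index sum = 409 mod 256 = 153 → 74 99.

7499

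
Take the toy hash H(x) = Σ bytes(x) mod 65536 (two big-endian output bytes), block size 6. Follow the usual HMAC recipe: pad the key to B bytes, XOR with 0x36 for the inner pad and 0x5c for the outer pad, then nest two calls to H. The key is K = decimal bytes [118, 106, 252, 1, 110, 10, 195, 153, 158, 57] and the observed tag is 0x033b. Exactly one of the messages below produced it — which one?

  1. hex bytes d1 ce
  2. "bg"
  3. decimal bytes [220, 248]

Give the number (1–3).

Key decimal bytes [118, 106, 252, 1, 110, 10, 195, 153, 158, 57] = 76 6a fc 01 6e 0a c3 99 9e 39 is 10 bytes > B = 6, so hash it first: H(key) = 04 88, then zero-pad to 6 bytes: K' = 04 88 00 00 00 00.
K' ⊕ ipad = 32 be 36 36 36 36; K' ⊕ opad = 58 d4 5c 5c 5c 5c.
m1: inner = H(32 be 36 36 36 36 d1 ce) = 03 67; tag = H(58 d4 5c 5c 5c 5c 03 67) = 0306
m2: inner = H(32 be 36 36 36 36 62 67) = 02 91; tag = H(58 d4 5c 5c 5c 5c 02 91) = 032f
m3: inner = H(32 be 36 36 36 36 dc f8) = 03 9c; tag = H(58 d4 5c 5c 5c 5c 03 9c) = 033b ← matches

3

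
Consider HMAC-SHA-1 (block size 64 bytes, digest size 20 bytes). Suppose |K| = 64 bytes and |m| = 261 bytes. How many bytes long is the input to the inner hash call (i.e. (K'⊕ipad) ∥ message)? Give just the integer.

325

Key is 64 ≤ 64 bytes, zero-padded: |K'| = 64.
Inner input = (K'⊕ipad) ∥ m → 64 + 261 = 325 bytes.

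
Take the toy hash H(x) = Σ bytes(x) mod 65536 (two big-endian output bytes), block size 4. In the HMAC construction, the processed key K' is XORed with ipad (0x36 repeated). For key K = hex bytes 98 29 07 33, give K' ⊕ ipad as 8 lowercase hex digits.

ae1f3105

Key hex bytes 98 29 07 33 is exactly B = 4 bytes: K' = 98 29 07 33.
XOR each byte with 0x36: 98⊕36=ae, 29⊕36=1f, 07⊕36=31, 33⊕36=05.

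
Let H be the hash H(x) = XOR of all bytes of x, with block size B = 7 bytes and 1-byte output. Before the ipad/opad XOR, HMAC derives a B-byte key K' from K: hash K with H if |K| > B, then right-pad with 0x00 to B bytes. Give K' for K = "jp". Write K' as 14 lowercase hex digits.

Key "jp" = 6a 70 is 2 bytes ≤ B = 7; zero-pad to 7 bytes: K' = 6a 70 00 00 00 00 00.

6a700000000000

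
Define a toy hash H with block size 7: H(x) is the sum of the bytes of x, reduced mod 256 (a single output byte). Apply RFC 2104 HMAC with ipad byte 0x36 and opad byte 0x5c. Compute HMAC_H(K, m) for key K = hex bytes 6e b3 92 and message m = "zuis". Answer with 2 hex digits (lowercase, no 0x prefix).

83

Key hex bytes 6e b3 92 is 3 bytes ≤ B = 7; zero-pad to 7 bytes: K' = 6e b3 92 00 00 00 00.
K' ⊕ ipad = 58 85 a4 36 36 36 36.  K' ⊕ opad = 32 ef ce 5c 5c 5c 5c.
Inner input = (K'⊕ipad) ∥ m = 58 85 a4 36 36 36 36 ∥ 7a 75 69 73.
Inner hash: sum = 88+133+164+54+54+54+54+122+117+105+115 = 1060; mod 256 = 36 → 24.
Outer input = (K'⊕opad) ∥ inner = 32 ef ce 5c 5c 5c 5c ∥ 24.
Outer hash (tag): sum = 50+239+206+92+92+92+92+36 = 899; mod 256 = 131 → 83.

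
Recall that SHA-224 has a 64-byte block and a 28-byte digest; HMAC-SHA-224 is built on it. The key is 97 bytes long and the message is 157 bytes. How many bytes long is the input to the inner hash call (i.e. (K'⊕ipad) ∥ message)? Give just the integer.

Key is 97 > 64 bytes, so it is hashed to 28 bytes then zero-padded to 64: |K'| = 64.
Inner input = (K'⊕ipad) ∥ m → 64 + 157 = 221 bytes.

221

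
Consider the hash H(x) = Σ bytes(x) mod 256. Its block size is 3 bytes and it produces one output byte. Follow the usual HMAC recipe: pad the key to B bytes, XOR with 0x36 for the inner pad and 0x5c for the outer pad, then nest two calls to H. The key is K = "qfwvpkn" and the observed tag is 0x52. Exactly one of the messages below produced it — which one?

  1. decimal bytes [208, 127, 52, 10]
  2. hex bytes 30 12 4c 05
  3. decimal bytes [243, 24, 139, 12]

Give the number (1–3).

3

Key "qfwvpkn" = 71 66 77 76 70 6b 6e is 7 bytes > B = 3, so hash it first: H(key) = 0d, then zero-pad to 3 bytes: K' = 0d 00 00.
K' ⊕ ipad = 3b 36 36; K' ⊕ opad = 51 5c 5c.
m1: inner = H(3b 36 36 d0 7f 34 0a) = 34; tag = H(51 5c 5c 34) = 3d
m2: inner = H(3b 36 36 30 12 4c 05) = 3a; tag = H(51 5c 5c 3a) = 43
m3: inner = H(3b 36 36 f3 18 8b 0c) = 49; tag = H(51 5c 5c 49) = 52 ← matches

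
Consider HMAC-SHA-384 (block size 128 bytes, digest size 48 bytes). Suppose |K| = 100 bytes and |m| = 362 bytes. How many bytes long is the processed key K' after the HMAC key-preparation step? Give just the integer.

Key is 100 ≤ 128 bytes, zero-padded: |K'| = 128.

128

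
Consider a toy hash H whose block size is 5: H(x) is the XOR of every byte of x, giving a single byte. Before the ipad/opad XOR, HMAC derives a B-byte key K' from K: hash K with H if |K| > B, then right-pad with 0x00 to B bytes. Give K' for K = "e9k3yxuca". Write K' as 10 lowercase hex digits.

|K| = 9 > B = 5, so first hash the key.
H(K): XOR 65⊕39⊕6b⊕33⊕79⊕78⊕75⊕63⊕61 = 72.
Zero-pad H(K) = 72 to 5 bytes: K' = 72 00 00 00 00.

7200000000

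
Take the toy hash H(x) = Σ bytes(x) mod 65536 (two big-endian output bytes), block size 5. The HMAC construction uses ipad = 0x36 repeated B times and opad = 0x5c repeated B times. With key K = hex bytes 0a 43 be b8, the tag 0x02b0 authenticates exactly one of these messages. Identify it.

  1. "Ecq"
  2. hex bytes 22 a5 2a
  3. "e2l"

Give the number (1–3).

Key hex bytes 0a 43 be b8 is 4 bytes ≤ B = 5; zero-pad to 5 bytes: K' = 0a 43 be b8 00.
K' ⊕ ipad = 3c 75 88 8e 36; K' ⊕ opad = 56 1f e2 e4 5c.
m1: inner = H(3c 75 88 8e 36 45 63 71) = 03 16; tag = H(56 1f e2 e4 5c 03 16) = 02b0 ← matches
m2: inner = H(3c 75 88 8e 36 22 a5 2a) = 02 ee; tag = H(56 1f e2 e4 5c 02 ee) = 0387
m3: inner = H(3c 75 88 8e 36 65 32 6c) = 03 00; tag = H(56 1f e2 e4 5c 03 00) = 029a

1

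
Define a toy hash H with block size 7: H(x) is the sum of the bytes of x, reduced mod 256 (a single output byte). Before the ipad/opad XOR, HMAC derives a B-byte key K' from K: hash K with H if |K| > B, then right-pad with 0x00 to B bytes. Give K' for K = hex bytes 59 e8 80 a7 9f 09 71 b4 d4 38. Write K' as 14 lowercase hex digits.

|K| = 10 > B = 7, so first hash the key.
H(K): sum = 89+232+128+167+159+9+113+180+212+56 = 1345; mod 256 = 65 → 41.
Zero-pad H(K) = 41 to 7 bytes: K' = 41 00 00 00 00 00 00.

41000000000000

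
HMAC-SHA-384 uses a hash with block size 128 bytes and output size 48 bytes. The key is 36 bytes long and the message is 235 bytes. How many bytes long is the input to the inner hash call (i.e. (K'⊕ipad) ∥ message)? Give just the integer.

363

Key is 36 ≤ 128 bytes, zero-padded: |K'| = 128.
Inner input = (K'⊕ipad) ∥ m → 128 + 235 = 363 bytes.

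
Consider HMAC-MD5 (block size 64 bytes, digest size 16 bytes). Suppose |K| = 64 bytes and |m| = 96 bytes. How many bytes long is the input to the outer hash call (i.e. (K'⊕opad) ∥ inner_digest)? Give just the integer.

Key is 64 ≤ 64 bytes, zero-padded: |K'| = 64.
Outer input = (K'⊕opad) ∥ H(inner) → 64 + 16 = 80 bytes.

80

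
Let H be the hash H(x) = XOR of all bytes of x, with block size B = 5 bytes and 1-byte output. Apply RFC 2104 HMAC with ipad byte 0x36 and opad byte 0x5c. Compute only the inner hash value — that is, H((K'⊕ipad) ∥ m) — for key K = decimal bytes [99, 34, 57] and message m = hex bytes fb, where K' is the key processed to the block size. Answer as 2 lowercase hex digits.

b5

Key decimal bytes [99, 34, 57] = 63 22 39 is 3 bytes ≤ B = 5; zero-pad to 5 bytes: K' = 63 22 39 00 00.
K' ⊕ ipad = 55 14 0f 36 36.
Inner input = 55 14 0f 36 36 ∥ fb.
Inner hash: XOR 55⊕14⊕0f⊕36⊕36⊕fb = b5.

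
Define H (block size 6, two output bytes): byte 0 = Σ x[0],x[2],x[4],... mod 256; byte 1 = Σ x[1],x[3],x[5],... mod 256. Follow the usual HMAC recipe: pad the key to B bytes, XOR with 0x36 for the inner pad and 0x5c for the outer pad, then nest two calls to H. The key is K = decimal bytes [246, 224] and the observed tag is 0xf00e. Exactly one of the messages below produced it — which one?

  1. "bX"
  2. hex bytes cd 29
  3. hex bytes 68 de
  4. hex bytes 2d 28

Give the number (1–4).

1

Key decimal bytes [246, 224] = f6 e0 is 2 bytes ≤ B = 6; zero-pad to 6 bytes: K' = f6 e0 00 00 00 00.
K' ⊕ ipad = c0 d6 36 36 36 36; K' ⊕ opad = aa bc 5c 5c 5c 5c.
m1: inner = H(c0 d6 36 36 36 36 62 58) = 8e 9a; tag = H(aa bc 5c 5c 5c 5c 8e 9a) = f00e ← matches
m2: inner = H(c0 d6 36 36 36 36 cd 29) = f9 6b; tag = H(aa bc 5c 5c 5c 5c f9 6b) = 5bdf
m3: inner = H(c0 d6 36 36 36 36 68 de) = 94 20; tag = H(aa bc 5c 5c 5c 5c 94 20) = f694
m4: inner = H(c0 d6 36 36 36 36 2d 28) = 59 6a; tag = H(aa bc 5c 5c 5c 5c 59 6a) = bbde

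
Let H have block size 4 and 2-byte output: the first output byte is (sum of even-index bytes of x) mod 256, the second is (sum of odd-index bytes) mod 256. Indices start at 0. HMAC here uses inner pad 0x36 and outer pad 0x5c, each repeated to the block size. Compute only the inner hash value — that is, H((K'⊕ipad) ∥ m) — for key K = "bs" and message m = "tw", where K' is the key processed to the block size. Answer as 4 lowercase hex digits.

fef2

Key "bs" = 62 73 is 2 bytes ≤ B = 4; zero-pad to 4 bytes: K' = 62 73 00 00.
K' ⊕ ipad = 54 45 36 36.
Inner input = 54 45 36 36 ∥ 74 77.
Inner hash: even-index sum = 254 mod 256 = 254; odd-index sum = 242 mod 256 = 242 → fe f2.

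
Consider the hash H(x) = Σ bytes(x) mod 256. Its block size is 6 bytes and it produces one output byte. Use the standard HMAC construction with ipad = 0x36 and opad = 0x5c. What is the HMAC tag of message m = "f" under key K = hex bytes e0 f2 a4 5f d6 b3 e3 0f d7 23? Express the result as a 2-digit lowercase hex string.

d2

Key hex bytes e0 f2 a4 5f d6 b3 e3 0f d7 23 is 10 bytes > B = 6, so hash it first: H(key) = 4a, then zero-pad to 6 bytes: K' = 4a 00 00 00 00 00.
K' ⊕ ipad = 7c 36 36 36 36 36.  K' ⊕ opad = 16 5c 5c 5c 5c 5c.
Inner input = (K'⊕ipad) ∥ m = 7c 36 36 36 36 36 ∥ 66.
Inner hash: sum = 124+54+54+54+54+54+102 = 496; mod 256 = 240 → f0.
Outer input = (K'⊕opad) ∥ inner = 16 5c 5c 5c 5c 5c ∥ f0.
Outer hash (tag): sum = 22+92+92+92+92+92+240 = 722; mod 256 = 210 → d2.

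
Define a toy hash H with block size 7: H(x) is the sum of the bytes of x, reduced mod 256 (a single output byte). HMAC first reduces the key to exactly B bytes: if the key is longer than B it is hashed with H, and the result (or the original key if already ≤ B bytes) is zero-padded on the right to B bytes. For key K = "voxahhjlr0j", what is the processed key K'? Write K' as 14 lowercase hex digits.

|K| = 11 > B = 7, so first hash the key.
H(K): sum = 118+111+120+97+104+104+106+108+114+48+106 = 1136; mod 256 = 112 → 70.
Zero-pad H(K) = 70 to 7 bytes: K' = 70 00 00 00 00 00 00.

70000000000000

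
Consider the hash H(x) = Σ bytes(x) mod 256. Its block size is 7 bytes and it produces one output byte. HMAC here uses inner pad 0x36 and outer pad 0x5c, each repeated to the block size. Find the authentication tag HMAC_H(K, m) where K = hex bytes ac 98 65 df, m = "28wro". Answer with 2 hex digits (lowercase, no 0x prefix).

Key hex bytes ac 98 65 df is 4 bytes ≤ B = 7; zero-pad to 7 bytes: K' = ac 98 65 df 00 00 00.
K' ⊕ ipad = 9a ae 53 e9 36 36 36.  K' ⊕ opad = f0 c4 39 83 5c 5c 5c.
Inner input = (K'⊕ipad) ∥ m = 9a ae 53 e9 36 36 36 ∥ 32 38 77 72 6f.
Inner hash: sum = 154+174+83+233+54+54+54+50+56+119+114+111 = 1256; mod 256 = 232 → e8.
Outer input = (K'⊕opad) ∥ inner = f0 c4 39 83 5c 5c 5c ∥ e8.
Outer hash (tag): sum = 240+196+57+131+92+92+92+232 = 1132; mod 256 = 108 → 6c.

6c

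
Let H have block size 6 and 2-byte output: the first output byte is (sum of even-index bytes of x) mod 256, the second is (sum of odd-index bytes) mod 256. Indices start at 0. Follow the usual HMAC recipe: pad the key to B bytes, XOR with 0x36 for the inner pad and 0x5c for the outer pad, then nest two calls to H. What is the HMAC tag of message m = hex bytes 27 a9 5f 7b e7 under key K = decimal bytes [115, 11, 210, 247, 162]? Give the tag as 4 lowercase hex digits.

Key decimal bytes [115, 11, 210, 247, 162] = 73 0b d2 f7 a2 is 5 bytes ≤ B = 6; zero-pad to 6 bytes: K' = 73 0b d2 f7 a2 00.
K' ⊕ ipad = 45 3d e4 c1 94 36.  K' ⊕ opad = 2f 57 8e ab fe 5c.
Inner input = (K'⊕ipad) ∥ m = 45 3d e4 c1 94 36 ∥ 27 a9 5f 7b e7.
Inner hash: even-index sum = 810 mod 256 = 42; odd-index sum = 600 mod 256 = 88 → 2a 58.
Outer input = (K'⊕opad) ∥ inner = 2f 57 8e ab fe 5c ∥ 2a 58.
Outer hash (tag): even-index sum = 485 mod 256 = 229; odd-index sum = 438 mod 256 = 182 → e5 b6.

e5b6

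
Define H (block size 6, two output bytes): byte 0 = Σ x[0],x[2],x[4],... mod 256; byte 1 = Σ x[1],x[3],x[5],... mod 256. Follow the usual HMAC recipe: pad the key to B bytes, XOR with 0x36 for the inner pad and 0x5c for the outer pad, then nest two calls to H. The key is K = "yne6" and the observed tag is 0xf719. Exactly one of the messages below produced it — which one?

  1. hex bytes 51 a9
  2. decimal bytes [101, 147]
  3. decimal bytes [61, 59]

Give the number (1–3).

2

Key "yne6" = 79 6e 65 36 is 4 bytes ≤ B = 6; zero-pad to 6 bytes: K' = 79 6e 65 36 00 00.
K' ⊕ ipad = 4f 58 53 00 36 36; K' ⊕ opad = 25 32 39 6a 5c 5c.
m1: inner = H(4f 58 53 00 36 36 51 a9) = 29 37; tag = H(25 32 39 6a 5c 5c 29 37) = e32f
m2: inner = H(4f 58 53 00 36 36 65 93) = 3d 21; tag = H(25 32 39 6a 5c 5c 3d 21) = f719 ← matches
m3: inner = H(4f 58 53 00 36 36 3d 3b) = 15 c9; tag = H(25 32 39 6a 5c 5c 15 c9) = cfc1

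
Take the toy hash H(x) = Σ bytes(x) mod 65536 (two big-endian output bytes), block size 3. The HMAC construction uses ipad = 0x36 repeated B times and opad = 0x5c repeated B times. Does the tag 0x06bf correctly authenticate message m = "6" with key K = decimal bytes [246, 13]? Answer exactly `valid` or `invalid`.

Key decimal bytes [246, 13] = f6 0d is 2 bytes ≤ B = 3; zero-pad to 3 bytes: K' = f6 0d 00.
K' ⊕ ipad = c0 3b 36; K' ⊕ opad = aa 51 5c.
Inner hash: sum = 192+59+54+54 = 359 → 01 67.
Outer hash (recomputed tag): sum = 170+81+92+1+103 = 447 → 01 bf.
Recomputed tag = 01bf; claimed = 06bf → mismatch.

invalid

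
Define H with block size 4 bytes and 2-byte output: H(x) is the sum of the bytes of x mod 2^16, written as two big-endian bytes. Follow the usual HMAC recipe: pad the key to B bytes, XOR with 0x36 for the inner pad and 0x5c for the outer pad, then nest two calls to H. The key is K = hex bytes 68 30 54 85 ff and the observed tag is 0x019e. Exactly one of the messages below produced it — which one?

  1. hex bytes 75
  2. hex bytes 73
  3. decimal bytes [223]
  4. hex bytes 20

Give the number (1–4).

1

Key hex bytes 68 30 54 85 ff is 5 bytes > B = 4, so hash it first: H(key) = 02 70, then zero-pad to 4 bytes: K' = 02 70 00 00.
K' ⊕ ipad = 34 46 36 36; K' ⊕ opad = 5e 2c 5c 5c.
m1: inner = H(34 46 36 36 75) = 01 5b; tag = H(5e 2c 5c 5c 01 5b) = 019e ← matches
m2: inner = H(34 46 36 36 73) = 01 59; tag = H(5e 2c 5c 5c 01 59) = 019c
m3: inner = H(34 46 36 36 df) = 01 c5; tag = H(5e 2c 5c 5c 01 c5) = 0208
m4: inner = H(34 46 36 36 20) = 01 06; tag = H(5e 2c 5c 5c 01 06) = 0149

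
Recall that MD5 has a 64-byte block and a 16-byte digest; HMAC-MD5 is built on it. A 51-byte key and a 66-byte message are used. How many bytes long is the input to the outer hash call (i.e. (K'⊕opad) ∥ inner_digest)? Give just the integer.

80

Key is 51 ≤ 64 bytes, zero-padded: |K'| = 64.
Outer input = (K'⊕opad) ∥ H(inner) → 64 + 16 = 80 bytes.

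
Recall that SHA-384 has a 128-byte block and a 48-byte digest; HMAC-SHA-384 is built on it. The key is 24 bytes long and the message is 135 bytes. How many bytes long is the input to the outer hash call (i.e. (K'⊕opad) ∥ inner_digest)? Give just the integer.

176

Key is 24 ≤ 128 bytes, zero-padded: |K'| = 128.
Outer input = (K'⊕opad) ∥ H(inner) → 128 + 48 = 176 bytes.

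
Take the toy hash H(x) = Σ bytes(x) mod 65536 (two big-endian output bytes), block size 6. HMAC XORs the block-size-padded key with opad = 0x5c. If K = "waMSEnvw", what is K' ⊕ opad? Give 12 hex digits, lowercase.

5f445c5c5c5c

Key "waMSEnvw" = 77 61 4d 53 45 6e 76 77 is 8 bytes > B = 6, so hash it first: H(key) = 03 18, then zero-pad to 6 bytes: K' = 03 18 00 00 00 00.
XOR each byte with 0x5c: 03⊕5c=5f, 18⊕5c=44, 00⊕5c=5c, 00⊕5c=5c, 00⊕5c=5c, 00⊕5c=5c.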